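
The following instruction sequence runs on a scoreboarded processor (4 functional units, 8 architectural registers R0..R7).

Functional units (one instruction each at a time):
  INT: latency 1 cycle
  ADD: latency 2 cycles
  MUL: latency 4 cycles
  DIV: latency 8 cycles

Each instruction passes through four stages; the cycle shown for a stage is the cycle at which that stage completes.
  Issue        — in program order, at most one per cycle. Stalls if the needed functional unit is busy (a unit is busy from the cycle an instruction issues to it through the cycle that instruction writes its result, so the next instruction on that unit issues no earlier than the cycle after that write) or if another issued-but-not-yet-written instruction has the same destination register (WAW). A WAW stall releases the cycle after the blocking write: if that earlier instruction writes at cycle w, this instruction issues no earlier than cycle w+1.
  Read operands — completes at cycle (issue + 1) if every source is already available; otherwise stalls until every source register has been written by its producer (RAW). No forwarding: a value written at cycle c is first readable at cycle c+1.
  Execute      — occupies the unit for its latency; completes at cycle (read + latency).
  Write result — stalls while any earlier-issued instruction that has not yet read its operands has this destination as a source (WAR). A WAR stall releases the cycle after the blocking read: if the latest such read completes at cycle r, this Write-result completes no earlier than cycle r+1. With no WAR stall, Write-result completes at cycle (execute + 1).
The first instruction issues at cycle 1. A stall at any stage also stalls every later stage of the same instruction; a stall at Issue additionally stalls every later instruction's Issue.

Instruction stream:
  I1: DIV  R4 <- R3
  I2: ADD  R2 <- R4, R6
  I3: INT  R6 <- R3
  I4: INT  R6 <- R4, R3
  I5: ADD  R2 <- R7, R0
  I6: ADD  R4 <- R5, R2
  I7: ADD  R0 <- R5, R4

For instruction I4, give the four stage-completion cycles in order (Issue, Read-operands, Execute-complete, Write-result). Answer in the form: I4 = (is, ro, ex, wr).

I4 = (14, 15, 16, 17)

I1: IS=1 RO=2 EX=10 WR=11
I2: IS=2 RO=12 EX=14 WR=15  [RAW R4: wait I1 write@11]
I3: IS=3 RO=4 EX=5 WR=13  [WAR R6: wait I2 read@12]
I4: IS=14 RO=15 EX=16 WR=17  [struct: INT busy until I3 writes@13]
I5: IS=16 RO=17 EX=19 WR=20  [struct: ADD busy until I2 writes@15]
I6: IS=21 RO=22 EX=24 WR=25  [struct: ADD busy until I5 writes@20]
I7: IS=26 RO=27 EX=29 WR=30  [struct: ADD busy until I6 writes@25]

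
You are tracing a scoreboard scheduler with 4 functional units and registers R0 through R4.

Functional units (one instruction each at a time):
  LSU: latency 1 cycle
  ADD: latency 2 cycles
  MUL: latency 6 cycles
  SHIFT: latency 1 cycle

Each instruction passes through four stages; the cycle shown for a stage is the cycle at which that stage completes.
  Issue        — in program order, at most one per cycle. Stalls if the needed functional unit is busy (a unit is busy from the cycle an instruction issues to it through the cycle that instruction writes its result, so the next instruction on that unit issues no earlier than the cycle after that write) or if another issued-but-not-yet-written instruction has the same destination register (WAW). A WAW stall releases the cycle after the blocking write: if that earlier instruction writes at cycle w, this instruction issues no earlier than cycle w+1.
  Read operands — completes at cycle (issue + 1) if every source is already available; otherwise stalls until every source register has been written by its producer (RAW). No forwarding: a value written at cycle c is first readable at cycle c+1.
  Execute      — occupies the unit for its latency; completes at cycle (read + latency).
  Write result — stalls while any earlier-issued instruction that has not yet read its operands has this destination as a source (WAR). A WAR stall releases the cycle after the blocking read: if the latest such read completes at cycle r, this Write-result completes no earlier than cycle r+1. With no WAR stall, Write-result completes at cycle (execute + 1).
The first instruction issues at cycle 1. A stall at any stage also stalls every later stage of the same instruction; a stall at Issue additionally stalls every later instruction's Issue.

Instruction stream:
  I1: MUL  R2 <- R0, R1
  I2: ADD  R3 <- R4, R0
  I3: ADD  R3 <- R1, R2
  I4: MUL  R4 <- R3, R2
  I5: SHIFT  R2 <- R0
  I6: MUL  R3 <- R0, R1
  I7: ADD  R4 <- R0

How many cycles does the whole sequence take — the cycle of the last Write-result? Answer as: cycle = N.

cycle 1: I1 dispatched to MUL
cycle 2: I1 operands ready · I2 dispatched to ADD
cycle 3: I2 operands ready
cycle 5: I2 complete
cycle 6: R3←I2
cycle 7: I3 dispatched to ADD
cycle 8: I1 complete
cycle 9: R2←I1
cycle 10: I3 operands ready · I4 dispatched to MUL
cycle 11: I5 dispatched to SHIFT
cycle 12: I3 complete · I5 operands ready
cycle 13: R3←I3 · I5 complete
cycle 14: I4 operands ready
cycle 15: R2←I5
cycle 20: I4 complete
cycle 21: R4←I4
cycle 22: I6 dispatched to MUL
cycle 23: I6 operands ready · I7 dispatched to ADD
cycle 24: I7 operands ready
cycle 26: I7 complete
cycle 27: R4←I7
cycle 29: I6 complete
cycle 30: R3←I6

cycle = 30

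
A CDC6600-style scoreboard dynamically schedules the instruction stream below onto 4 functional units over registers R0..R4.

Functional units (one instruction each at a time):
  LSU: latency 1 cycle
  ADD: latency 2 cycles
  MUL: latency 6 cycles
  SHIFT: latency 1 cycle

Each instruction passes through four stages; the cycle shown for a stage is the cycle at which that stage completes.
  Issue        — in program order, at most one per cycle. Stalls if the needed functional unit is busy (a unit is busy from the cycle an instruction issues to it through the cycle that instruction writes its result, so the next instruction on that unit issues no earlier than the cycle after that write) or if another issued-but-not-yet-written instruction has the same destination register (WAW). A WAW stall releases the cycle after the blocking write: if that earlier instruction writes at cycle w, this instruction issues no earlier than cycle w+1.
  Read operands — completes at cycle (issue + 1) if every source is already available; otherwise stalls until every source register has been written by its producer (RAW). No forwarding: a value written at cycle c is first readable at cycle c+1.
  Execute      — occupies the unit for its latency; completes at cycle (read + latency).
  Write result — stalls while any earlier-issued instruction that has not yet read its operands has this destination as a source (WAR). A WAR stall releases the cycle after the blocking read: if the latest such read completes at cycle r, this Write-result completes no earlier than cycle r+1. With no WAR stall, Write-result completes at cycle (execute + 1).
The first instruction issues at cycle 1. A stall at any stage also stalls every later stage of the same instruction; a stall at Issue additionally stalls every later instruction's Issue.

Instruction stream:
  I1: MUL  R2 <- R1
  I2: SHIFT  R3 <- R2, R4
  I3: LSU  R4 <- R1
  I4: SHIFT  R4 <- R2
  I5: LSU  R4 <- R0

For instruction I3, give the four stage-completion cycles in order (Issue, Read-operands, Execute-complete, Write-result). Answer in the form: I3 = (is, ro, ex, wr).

I3 = (3, 4, 5, 11)

[I1] 1/2/8/9
[I2] 2/10/11/12  (RAW R2: wait I1 write@9)
[I3] 3/4/5/11  (WAR R4: wait I2 read@10)
[I4] 13/14/15/16  (struct: SHIFT busy until I2 writes@12)
[I5] 17/18/19/20  (WAW R4: wait I4 write@16)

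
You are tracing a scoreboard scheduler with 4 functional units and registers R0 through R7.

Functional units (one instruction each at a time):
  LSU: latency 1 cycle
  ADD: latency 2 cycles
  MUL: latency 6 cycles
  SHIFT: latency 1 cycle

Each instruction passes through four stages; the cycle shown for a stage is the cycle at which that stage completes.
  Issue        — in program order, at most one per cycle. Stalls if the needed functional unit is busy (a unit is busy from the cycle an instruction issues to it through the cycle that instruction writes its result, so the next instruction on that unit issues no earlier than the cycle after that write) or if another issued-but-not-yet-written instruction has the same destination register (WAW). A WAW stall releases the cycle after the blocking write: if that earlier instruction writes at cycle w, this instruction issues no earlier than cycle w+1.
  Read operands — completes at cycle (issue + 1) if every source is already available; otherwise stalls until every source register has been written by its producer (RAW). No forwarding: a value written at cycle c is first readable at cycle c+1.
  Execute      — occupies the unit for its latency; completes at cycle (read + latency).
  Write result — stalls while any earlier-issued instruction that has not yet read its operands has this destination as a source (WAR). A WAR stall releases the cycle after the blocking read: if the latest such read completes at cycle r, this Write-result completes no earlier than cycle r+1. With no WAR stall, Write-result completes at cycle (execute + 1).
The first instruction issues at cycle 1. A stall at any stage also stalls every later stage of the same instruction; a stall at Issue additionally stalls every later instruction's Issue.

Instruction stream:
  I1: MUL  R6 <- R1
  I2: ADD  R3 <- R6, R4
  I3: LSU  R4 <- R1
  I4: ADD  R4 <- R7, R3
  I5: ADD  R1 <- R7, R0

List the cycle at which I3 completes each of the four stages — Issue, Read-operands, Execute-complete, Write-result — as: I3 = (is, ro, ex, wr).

I3 = (3, 4, 5, 11)

I1 -> (1, 2, 8, 9)
I2 -> (2, 10, 12, 13)  // RAW R6: wait I1 write@9
I3 -> (3, 4, 5, 11)  // WAR R4: wait I2 read@10
I4 -> (14, 15, 17, 18)  // struct: ADD busy until I2 writes@13
I5 -> (19, 20, 22, 23)  // struct: ADD busy until I4 writes@18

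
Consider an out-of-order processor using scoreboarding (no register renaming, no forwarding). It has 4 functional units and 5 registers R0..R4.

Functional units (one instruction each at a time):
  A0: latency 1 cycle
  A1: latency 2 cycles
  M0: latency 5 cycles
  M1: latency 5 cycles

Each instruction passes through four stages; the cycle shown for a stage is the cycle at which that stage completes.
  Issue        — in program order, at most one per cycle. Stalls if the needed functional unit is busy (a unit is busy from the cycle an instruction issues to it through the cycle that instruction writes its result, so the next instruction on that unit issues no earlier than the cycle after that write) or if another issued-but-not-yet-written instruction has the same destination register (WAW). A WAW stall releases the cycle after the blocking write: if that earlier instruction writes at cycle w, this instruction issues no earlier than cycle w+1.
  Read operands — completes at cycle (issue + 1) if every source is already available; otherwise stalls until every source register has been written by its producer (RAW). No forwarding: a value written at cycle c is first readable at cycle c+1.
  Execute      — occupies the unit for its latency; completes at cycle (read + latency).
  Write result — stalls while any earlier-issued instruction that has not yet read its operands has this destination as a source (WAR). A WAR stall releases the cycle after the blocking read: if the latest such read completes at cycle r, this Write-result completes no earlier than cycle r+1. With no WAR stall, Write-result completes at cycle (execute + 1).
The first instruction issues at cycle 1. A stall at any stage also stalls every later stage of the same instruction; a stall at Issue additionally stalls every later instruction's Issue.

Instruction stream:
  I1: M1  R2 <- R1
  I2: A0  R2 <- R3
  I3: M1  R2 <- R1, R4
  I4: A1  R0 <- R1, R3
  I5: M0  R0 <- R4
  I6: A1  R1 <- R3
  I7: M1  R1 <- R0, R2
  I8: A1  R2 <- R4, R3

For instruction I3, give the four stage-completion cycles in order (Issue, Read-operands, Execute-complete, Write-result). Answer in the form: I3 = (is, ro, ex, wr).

I3 = (13, 14, 19, 20)

t=1  I1→M1
t=2  I1 RO
t=7  I1 EX
t=8  I1 WR R2
t=9  I2→A0
t=10  I2 RO
t=11  I2 EX
t=12  I2 WR R2
t=13  I3→M1
t=14  I3 RO | I4→A1
t=15  I4 RO
t=17  I4 EX
t=18  I4 WR R0
t=19  I3 EX | I5→M0
t=20  I3 WR R2 | I5 RO | I6→A1
t=21  I6 RO
t=23  I6 EX
t=24  I6 WR R1
t=25  I5 EX | I7→M1
t=26  I5 WR R0 | I8→A1
t=27  I7 RO | I8 RO
t=29  I8 EX
t=30  I8 WR R2
t=32  I7 EX
t=33  I7 WR R1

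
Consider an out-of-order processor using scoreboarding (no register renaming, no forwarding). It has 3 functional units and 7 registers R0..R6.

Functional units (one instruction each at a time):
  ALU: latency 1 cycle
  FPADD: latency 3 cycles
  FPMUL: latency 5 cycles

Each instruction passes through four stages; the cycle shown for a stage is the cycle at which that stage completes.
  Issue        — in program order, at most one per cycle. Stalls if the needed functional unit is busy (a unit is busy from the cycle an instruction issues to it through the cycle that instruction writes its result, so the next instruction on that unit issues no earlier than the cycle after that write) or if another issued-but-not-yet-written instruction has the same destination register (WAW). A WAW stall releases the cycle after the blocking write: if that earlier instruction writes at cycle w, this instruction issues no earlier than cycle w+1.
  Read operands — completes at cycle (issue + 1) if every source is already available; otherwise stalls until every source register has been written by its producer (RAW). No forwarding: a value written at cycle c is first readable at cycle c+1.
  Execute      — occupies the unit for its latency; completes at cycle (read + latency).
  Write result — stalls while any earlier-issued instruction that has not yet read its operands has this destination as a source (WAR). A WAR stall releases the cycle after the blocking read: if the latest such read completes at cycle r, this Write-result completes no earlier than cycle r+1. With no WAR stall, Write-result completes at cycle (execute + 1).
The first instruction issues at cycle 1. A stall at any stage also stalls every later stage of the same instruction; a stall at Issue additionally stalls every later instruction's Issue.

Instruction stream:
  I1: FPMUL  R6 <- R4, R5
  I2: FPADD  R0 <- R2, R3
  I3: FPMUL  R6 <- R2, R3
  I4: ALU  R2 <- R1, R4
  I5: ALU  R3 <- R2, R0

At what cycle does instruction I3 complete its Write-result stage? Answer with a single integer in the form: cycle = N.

I1  is:1  ro:2  ex:7  wr:8
I2  is:2  ro:3  ex:6  wr:7
I3  is:9  ro:10  ex:15  wr:16  — struct: FPMUL busy until I1 writes@8
I4  is:10  ro:11  ex:12  wr:13
I5  is:14  ro:15  ex:16  wr:17  — struct: ALU busy until I4 writes@13

cycle = 16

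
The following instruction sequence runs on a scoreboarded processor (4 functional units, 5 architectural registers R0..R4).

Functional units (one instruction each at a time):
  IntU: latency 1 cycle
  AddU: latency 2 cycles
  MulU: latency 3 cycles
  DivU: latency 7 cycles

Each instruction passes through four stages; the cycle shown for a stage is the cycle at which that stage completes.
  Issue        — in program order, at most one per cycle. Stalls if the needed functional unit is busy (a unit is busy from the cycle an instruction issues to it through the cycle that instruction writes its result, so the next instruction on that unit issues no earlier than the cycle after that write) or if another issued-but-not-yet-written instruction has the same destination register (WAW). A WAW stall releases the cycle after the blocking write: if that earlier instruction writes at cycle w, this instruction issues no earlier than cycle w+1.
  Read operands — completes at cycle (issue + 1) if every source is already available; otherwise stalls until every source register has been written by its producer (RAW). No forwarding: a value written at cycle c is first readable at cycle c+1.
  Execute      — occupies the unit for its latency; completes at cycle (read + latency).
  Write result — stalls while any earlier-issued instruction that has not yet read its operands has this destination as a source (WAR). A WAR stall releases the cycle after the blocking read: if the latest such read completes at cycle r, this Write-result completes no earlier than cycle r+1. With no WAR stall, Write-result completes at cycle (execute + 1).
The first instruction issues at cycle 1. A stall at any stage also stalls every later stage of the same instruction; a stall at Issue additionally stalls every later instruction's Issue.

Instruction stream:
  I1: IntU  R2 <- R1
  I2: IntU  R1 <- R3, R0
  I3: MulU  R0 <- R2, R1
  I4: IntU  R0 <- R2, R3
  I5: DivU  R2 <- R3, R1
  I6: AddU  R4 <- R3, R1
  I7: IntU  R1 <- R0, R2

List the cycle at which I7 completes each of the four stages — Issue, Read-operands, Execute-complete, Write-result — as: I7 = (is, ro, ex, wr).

I7 = (18, 25, 26, 27)

1) issue 1, read 2, done 3, write 4
2) issue 5, read 6, done 7, write 8  <struct: IntU busy until I1 writes@4>
3) issue 6, read 9, done 12, write 13  <RAW R1: wait I2 write@8>
4) issue 14, read 15, done 16, write 17  <WAW R0: wait I3 write@13>
5) issue 15, read 16, done 23, write 24
6) issue 16, read 17, done 19, write 20
7) issue 18, read 25, done 26, write 27  <struct: IntU busy until I4 writes@17 / RAW R2: wait I5 write@24>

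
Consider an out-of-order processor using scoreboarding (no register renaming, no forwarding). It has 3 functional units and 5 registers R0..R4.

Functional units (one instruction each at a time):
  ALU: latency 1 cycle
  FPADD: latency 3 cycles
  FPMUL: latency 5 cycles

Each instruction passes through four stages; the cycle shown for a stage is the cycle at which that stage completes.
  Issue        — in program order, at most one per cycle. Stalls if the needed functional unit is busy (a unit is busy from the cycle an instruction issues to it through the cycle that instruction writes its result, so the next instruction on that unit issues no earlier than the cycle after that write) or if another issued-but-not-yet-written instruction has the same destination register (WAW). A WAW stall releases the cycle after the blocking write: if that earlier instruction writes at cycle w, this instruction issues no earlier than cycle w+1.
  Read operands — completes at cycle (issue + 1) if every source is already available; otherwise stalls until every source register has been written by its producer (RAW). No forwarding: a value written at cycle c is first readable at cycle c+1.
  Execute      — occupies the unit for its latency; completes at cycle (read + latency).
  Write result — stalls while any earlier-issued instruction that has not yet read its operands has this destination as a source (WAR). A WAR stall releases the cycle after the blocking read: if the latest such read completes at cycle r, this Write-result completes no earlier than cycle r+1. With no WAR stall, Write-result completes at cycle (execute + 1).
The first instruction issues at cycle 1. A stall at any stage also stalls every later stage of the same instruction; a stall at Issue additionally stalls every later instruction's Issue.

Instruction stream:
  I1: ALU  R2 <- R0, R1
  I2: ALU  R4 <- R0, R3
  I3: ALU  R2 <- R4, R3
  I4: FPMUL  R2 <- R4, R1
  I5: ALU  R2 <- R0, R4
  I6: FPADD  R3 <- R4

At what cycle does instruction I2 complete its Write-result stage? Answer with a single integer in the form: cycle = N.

cycle = 8

c1: I1 dispatched to ALU
c2: I1 operands ready
c3: I1 complete
c4: R2←I1
c5: I2 dispatched to ALU
c6: I2 operands ready
c7: I2 complete
c8: R4←I2
c9: I3 dispatched to ALU
c10: I3 operands ready
c11: I3 complete
c12: R2←I3
c13: I4 dispatched to FPMUL
c14: I4 operands ready
c19: I4 complete
c20: R2←I4
c21: I5 dispatched to ALU
c22: I5 operands ready | I6 dispatched to FPADD
c23: I5 complete | I6 operands ready
c24: R2←I5
c26: I6 complete
c27: R3←I6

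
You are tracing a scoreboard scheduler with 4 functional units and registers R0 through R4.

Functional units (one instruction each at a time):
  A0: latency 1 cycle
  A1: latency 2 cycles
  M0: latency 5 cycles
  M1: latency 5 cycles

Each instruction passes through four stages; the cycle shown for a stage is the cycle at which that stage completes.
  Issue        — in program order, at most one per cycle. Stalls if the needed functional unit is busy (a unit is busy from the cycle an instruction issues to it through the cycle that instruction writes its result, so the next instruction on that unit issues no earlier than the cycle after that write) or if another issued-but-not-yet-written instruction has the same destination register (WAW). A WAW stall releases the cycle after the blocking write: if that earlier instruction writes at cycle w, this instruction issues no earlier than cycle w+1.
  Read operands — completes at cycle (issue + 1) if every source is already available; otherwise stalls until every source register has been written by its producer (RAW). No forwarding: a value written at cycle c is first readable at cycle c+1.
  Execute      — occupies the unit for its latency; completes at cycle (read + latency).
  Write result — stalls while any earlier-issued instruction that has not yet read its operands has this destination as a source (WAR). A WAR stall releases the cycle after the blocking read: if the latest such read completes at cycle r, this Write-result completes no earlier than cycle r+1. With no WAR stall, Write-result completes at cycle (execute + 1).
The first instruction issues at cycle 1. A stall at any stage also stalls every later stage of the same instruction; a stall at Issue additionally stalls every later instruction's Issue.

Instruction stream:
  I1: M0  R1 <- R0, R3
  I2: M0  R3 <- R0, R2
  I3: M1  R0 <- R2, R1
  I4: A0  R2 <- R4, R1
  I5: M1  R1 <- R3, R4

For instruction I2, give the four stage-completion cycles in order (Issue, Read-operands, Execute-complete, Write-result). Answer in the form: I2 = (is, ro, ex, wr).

[I1] 1/2/7/8
[I2] 9/10/15/16  (struct: M0 busy until I1 writes@8)
[I3] 10/11/16/17
[I4] 11/12/13/14
[I5] 18/19/24/25  (struct: M1 busy until I3 writes@17)

I2 = (9, 10, 15, 16)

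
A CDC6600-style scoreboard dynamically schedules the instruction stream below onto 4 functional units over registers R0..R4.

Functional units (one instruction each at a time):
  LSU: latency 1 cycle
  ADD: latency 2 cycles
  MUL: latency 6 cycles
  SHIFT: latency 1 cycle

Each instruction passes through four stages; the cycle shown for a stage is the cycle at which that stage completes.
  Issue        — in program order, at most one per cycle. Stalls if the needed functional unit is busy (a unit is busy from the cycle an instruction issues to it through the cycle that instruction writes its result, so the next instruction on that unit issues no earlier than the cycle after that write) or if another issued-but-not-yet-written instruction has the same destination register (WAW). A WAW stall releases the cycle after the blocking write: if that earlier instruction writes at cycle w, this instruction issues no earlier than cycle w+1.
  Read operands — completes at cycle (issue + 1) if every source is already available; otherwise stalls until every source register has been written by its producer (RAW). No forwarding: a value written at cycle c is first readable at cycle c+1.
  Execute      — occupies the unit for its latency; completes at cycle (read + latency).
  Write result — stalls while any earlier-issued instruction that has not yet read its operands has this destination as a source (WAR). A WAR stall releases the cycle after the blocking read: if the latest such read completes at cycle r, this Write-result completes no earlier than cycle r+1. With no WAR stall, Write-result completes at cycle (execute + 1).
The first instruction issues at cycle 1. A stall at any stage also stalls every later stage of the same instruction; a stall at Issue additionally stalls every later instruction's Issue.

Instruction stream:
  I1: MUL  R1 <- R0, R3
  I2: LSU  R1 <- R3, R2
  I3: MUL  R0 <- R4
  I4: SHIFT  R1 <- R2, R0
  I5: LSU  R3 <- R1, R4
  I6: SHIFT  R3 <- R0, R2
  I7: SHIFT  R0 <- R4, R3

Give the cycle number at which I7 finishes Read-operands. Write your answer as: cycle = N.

cycle = 31

cycle 1: issue I1 (MUL)
cycle 2: I1 read-ops
cycle 8: I1 finished on MUL
cycle 9: I1→R1
cycle 10: issue I2 (LSU)
cycle 11: I2 read-ops | issue I3 (MUL)
cycle 12: I2 finished on LSU | I3 read-ops
cycle 13: I2→R1
cycle 14: issue I4 (SHIFT)
cycle 15: issue I5 (LSU)
cycle 18: I3 finished on MUL
cycle 19: I3→R0
cycle 20: I4 read-ops
cycle 21: I4 finished on SHIFT
cycle 22: I4→R1
cycle 23: I5 read-ops
cycle 24: I5 finished on LSU
cycle 25: I5→R3
cycle 26: issue I6 (SHIFT)
cycle 27: I6 read-ops
cycle 28: I6 finished on SHIFT
cycle 29: I6→R3
cycle 30: issue I7 (SHIFT)
cycle 31: I7 read-ops
cycle 32: I7 finished on SHIFT
cycle 33: I7→R0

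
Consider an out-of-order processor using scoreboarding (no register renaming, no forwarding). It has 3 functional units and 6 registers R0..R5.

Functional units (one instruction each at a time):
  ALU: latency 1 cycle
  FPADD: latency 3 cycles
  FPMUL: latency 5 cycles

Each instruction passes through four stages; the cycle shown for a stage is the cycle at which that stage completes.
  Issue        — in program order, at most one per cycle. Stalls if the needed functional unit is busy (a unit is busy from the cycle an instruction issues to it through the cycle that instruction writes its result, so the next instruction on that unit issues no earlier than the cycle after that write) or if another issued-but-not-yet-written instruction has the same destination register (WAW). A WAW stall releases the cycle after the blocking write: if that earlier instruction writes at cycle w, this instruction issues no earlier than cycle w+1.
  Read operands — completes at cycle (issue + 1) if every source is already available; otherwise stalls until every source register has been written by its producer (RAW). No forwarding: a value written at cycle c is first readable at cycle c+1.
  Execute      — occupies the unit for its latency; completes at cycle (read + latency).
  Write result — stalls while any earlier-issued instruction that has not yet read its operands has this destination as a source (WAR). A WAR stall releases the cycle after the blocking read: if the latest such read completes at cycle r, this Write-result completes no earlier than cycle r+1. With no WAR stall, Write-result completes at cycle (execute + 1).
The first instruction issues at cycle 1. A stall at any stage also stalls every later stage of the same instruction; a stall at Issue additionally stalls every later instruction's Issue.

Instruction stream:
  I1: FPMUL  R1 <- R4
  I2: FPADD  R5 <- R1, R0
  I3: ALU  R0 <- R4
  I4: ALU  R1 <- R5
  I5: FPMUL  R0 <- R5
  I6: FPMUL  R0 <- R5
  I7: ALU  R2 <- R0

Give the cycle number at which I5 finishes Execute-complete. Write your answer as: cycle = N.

cycle 1: I1→FPMUL
cycle 2: I1 RO | I2→FPADD
cycle 3: I3→ALU
cycle 4: I3 RO
cycle 5: I3 EX
cycle 7: I1 EX
cycle 8: I1 WR R1
cycle 9: I2 RO
cycle 10: I3 WR R0
cycle 11: I4→ALU
cycle 12: I2 EX | I5→FPMUL
cycle 13: I2 WR R5
cycle 14: I4 RO | I5 RO
cycle 15: I4 EX
cycle 16: I4 WR R1
cycle 19: I5 EX
cycle 20: I5 WR R0
cycle 21: I6→FPMUL
cycle 22: I6 RO | I7→ALU
cycle 27: I6 EX
cycle 28: I6 WR R0
cycle 29: I7 RO
cycle 30: I7 EX
cycle 31: I7 WR R2

cycle = 19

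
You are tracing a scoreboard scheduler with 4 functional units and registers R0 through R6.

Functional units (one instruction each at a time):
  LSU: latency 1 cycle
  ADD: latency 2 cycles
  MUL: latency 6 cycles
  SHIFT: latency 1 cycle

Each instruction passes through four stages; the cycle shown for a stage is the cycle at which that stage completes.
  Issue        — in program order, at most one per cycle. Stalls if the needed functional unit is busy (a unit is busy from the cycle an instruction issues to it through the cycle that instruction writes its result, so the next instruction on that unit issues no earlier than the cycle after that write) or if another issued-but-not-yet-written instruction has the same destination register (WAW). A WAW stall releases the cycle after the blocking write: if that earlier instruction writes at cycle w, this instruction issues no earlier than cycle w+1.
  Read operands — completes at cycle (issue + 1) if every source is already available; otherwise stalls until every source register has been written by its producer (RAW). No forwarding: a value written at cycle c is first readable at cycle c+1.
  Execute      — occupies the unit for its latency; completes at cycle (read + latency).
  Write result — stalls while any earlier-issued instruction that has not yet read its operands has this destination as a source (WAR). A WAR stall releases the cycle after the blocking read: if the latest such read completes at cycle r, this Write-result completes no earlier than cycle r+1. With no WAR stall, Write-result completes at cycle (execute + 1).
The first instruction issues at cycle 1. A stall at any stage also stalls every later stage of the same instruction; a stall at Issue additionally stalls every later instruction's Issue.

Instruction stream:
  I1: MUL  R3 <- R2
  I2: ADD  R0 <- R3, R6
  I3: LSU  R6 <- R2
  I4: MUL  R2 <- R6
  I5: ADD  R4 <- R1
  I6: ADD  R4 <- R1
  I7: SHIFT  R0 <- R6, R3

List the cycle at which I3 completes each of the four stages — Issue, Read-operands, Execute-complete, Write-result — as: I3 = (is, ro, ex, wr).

I3 = (3, 4, 5, 11)

cycle 1: I1 issues→MUL
cycle 2: I1 reads; I2 issues→ADD
cycle 3: I3 issues→LSU
cycle 4: I3 reads
cycle 5: I3 exec-done
cycle 8: I1 exec-done
cycle 9: I1 writes R3
cycle 10: I2 reads; I4 issues→MUL
cycle 11: I3 writes R6
cycle 12: I2 exec-done; I4 reads
cycle 13: I2 writes R0
cycle 14: I5 issues→ADD
cycle 15: I5 reads
cycle 17: I5 exec-done
cycle 18: I4 exec-done; I5 writes R4
cycle 19: I4 writes R2; I6 issues→ADD
cycle 20: I6 reads; I7 issues→SHIFT
cycle 21: I7 reads
cycle 22: I6 exec-done; I7 exec-done
cycle 23: I6 writes R4; I7 writes R0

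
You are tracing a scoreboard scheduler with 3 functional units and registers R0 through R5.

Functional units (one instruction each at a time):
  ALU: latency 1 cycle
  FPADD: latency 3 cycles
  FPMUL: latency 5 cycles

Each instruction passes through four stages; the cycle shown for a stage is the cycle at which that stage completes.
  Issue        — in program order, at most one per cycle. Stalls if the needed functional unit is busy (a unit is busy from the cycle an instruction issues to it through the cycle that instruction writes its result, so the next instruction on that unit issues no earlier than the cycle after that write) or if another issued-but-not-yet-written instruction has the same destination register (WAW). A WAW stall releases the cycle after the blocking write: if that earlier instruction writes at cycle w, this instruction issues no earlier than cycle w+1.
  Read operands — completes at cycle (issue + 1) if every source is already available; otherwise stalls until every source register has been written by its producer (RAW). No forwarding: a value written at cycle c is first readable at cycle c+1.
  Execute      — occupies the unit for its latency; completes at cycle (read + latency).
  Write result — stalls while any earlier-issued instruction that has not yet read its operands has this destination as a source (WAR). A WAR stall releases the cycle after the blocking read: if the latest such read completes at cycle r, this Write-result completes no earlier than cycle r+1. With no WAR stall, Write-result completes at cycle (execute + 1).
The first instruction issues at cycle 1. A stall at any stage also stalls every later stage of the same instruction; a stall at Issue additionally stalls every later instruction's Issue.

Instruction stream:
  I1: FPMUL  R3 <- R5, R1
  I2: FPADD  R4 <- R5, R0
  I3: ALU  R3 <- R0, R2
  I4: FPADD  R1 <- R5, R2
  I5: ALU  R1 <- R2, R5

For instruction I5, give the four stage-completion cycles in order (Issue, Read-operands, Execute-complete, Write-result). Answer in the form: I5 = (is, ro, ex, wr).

  I1 | 1 | 2 | 7 | 8
  I2 | 2 | 3 | 6 | 7
  I3 | 9 | 10 | 11 | 12   WAW R3: wait I1 write@8
  I4 | 10 | 11 | 14 | 15
  I5 | 16 | 17 | 18 | 19   WAW R1: wait I4 write@15

I5 = (16, 17, 18, 19)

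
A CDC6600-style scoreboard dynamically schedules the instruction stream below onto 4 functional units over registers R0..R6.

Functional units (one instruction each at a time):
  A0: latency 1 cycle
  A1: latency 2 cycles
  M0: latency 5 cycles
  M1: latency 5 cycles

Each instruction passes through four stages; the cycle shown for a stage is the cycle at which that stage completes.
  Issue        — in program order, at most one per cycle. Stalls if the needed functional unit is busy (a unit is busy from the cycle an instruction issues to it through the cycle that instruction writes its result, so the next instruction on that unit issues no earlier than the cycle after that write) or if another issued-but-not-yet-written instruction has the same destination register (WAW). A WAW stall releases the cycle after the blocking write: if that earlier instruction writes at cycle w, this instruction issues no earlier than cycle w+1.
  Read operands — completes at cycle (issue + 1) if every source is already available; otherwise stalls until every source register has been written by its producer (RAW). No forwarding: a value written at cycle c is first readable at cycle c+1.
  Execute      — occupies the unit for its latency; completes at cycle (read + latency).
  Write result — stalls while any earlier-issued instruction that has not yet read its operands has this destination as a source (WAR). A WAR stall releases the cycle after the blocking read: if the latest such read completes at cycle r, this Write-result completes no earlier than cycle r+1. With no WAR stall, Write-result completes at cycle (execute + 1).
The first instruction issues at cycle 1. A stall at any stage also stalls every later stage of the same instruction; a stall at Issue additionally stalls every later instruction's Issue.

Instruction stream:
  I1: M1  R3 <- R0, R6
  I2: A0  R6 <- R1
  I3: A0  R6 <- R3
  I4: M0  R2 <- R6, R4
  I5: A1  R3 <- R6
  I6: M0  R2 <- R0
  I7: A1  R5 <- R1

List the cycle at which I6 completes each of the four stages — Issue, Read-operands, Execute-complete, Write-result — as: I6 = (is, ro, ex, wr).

1) issue 1, read 2, done 7, write 8
2) issue 2, read 3, done 4, write 5
3) issue 6, read 9, done 10, write 11  <struct: A0 busy until I2 writes@5 / RAW R3: wait I1 write@8>
4) issue 7, read 12, done 17, write 18  <RAW R6: wait I3 write@11>
5) issue 9, read 12, done 14, write 15  <WAW R3: wait I1 write@8 / RAW R6: wait I3 write@11>
6) issue 19, read 20, done 25, write 26  <struct: M0 busy until I4 writes@18>
7) issue 20, read 21, done 23, write 24

I6 = (19, 20, 25, 26)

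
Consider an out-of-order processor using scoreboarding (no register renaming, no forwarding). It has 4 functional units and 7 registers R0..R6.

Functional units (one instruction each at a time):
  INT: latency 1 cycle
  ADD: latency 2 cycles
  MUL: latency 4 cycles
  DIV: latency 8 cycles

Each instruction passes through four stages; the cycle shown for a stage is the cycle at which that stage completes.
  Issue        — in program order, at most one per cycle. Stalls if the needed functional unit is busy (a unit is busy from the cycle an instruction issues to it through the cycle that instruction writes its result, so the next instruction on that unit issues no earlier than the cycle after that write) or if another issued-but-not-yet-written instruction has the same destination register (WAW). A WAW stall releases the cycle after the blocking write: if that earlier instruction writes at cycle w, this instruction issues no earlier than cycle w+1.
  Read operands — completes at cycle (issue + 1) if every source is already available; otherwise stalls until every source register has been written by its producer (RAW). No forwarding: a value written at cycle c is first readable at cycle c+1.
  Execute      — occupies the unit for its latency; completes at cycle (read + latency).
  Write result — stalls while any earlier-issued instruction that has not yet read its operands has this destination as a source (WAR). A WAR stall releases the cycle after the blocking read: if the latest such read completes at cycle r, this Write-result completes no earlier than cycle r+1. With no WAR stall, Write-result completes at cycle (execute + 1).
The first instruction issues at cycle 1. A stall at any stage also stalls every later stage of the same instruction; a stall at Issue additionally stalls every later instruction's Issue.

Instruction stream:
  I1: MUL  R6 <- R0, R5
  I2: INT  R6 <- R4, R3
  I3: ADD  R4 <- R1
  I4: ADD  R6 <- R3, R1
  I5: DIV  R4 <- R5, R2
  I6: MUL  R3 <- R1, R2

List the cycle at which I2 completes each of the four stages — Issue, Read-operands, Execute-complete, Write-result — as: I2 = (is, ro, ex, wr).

cycle 1: I1 dispatched to MUL
cycle 2: I1 operands ready
cycle 6: I1 complete
cycle 7: R6←I1
cycle 8: I2 dispatched to INT
cycle 9: I2 operands ready, I3 dispatched to ADD
cycle 10: I2 complete, I3 operands ready
cycle 11: R6←I2
cycle 12: I3 complete
cycle 13: R4←I3
cycle 14: I4 dispatched to ADD
cycle 15: I4 operands ready, I5 dispatched to DIV
cycle 16: I5 operands ready, I6 dispatched to MUL
cycle 17: I4 complete, I6 operands ready
cycle 18: R6←I4
cycle 21: I6 complete
cycle 22: R3←I6
cycle 24: I5 complete
cycle 25: R4←I5

I2 = (8, 9, 10, 11)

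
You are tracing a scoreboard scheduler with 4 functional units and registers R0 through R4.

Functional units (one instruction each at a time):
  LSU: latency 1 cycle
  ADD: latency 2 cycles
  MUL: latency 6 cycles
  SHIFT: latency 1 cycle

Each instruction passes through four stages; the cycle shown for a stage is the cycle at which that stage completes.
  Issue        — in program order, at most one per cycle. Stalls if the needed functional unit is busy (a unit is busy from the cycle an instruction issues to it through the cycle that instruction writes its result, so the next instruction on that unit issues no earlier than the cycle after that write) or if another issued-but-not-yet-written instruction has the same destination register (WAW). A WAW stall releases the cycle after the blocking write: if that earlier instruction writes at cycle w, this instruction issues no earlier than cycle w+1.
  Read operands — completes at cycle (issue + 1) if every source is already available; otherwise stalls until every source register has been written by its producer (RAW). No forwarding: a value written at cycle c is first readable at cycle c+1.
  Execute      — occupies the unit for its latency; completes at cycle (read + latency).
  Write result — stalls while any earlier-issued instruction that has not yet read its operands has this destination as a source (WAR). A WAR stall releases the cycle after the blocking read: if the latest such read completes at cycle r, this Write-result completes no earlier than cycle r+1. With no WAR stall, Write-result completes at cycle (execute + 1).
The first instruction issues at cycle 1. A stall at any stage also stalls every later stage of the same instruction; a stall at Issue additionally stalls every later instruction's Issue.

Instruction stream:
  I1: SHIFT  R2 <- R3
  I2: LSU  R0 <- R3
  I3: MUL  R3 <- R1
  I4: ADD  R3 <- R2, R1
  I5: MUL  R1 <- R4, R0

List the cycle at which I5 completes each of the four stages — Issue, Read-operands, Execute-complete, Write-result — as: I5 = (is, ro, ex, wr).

I5 = (13, 14, 20, 21)

cycle 1: I1→SHIFT
cycle 2: I1 RO · I2→LSU
cycle 3: I1 EX · I2 RO · I3→MUL
cycle 4: I1 WR R2 · I2 EX · I3 RO
cycle 5: I2 WR R0
cycle 10: I3 EX
cycle 11: I3 WR R3
cycle 12: I4→ADD
cycle 13: I4 RO · I5→MUL
cycle 14: I5 RO
cycle 15: I4 EX
cycle 16: I4 WR R3
cycle 20: I5 EX
cycle 21: I5 WR R1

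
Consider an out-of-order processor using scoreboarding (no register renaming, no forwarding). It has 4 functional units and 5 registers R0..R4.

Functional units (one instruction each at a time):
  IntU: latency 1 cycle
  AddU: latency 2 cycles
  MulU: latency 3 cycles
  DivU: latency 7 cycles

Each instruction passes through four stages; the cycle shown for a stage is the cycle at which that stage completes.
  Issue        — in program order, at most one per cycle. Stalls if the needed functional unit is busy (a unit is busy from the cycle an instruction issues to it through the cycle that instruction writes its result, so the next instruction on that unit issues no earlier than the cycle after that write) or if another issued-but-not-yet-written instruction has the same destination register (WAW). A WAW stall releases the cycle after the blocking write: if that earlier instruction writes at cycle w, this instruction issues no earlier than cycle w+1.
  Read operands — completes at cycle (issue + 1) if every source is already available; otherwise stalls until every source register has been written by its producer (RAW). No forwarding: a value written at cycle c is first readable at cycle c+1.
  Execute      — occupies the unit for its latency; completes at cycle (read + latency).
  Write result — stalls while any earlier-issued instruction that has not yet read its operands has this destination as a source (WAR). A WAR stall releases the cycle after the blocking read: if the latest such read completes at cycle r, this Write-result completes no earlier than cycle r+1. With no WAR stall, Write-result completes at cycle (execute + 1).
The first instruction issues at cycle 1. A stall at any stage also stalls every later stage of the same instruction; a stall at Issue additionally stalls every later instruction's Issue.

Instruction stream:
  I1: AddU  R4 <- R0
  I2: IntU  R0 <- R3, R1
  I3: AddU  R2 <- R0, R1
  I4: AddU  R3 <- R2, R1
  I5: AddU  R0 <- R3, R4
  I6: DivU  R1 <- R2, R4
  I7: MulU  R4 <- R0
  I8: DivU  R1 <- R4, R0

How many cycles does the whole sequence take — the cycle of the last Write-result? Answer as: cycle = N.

I1: IS=1 RO=2 EX=4 WR=5
I2: IS=2 RO=3 EX=4 WR=5
I3: IS=6 RO=7 EX=9 WR=10  [struct: AddU busy until I1 writes@5]
I4: IS=11 RO=12 EX=14 WR=15  [struct: AddU busy until I3 writes@10]
I5: IS=16 RO=17 EX=19 WR=20  [struct: AddU busy until I4 writes@15]
I6: IS=17 RO=18 EX=25 WR=26
I7: IS=18 RO=21 EX=24 WR=25  [RAW R0: wait I5 write@20]
I8: IS=27 RO=28 EX=35 WR=36  [struct: DivU busy until I6 writes@26]

cycle = 36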